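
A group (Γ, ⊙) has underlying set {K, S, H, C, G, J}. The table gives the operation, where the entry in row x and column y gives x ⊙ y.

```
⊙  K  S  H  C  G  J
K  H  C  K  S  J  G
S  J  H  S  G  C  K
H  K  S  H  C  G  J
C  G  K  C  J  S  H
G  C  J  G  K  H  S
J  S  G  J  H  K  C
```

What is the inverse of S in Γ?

S

First locate the identity: row H matches the header, so H is the identity.
Scan row S for H: S ⊙ S = H. Hence S^(-1) = S.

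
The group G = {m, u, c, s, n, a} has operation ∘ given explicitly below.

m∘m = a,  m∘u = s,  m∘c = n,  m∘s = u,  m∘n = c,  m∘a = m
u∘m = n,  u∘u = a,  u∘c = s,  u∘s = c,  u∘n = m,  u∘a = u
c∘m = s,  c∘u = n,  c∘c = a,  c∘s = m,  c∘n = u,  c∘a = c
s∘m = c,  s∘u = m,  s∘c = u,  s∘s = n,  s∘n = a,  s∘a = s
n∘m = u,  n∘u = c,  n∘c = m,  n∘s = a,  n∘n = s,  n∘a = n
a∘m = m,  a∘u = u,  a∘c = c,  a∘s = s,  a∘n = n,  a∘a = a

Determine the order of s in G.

The identity element is a (its row matches the header).
s^1 = s
s^2 = s ∘ s = n
s^3 = n ∘ s = a
The first power of s equal to the identity is s^3, so ord(s) = 3.

3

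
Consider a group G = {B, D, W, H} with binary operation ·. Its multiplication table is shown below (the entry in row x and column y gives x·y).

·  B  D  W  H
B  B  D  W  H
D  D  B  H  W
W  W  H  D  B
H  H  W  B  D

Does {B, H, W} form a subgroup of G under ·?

No

W·W = D, which is not in {B, H, W}.
The subset is not closed under ·, so it is not a subgroup.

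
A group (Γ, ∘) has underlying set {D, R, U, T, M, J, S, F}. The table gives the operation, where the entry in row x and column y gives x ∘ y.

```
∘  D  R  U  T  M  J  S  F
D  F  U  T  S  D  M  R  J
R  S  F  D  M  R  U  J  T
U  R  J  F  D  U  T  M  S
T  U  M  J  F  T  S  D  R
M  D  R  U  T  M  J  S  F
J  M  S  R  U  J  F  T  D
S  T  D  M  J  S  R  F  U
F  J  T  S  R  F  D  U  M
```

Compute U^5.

U

U^1 = U
U^2 = U ∘ U = F
U^3 = F ∘ U = S
U^4 = S ∘ U = M
U^5 = M ∘ U = U
(Structurally, Γ here is isomorphic to the quaternion group Q_8.)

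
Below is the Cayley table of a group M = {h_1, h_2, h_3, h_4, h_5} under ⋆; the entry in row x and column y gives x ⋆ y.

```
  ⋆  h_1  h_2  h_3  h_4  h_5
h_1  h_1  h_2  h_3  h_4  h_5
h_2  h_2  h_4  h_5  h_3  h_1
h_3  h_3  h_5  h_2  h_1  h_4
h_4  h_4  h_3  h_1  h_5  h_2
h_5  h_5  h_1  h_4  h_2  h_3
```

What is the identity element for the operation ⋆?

h_1

The identity e satisfies e ⋆ x = x for all x, so its row in the table reproduces the column headers.
Row h_1 reads: h_1, h_2, h_3, h_4, h_5 — exactly the header order. So h_1 is the identity.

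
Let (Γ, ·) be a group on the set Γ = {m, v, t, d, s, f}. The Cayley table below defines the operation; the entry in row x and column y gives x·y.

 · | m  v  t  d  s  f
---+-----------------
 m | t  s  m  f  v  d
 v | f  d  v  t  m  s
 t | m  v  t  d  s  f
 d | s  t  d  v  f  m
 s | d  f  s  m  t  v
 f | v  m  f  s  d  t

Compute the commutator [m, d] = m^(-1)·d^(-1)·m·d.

Identity is t; from the table m^(-1) = m and d^(-1) = v.
m·v = s
s·m = d
d·d = v

v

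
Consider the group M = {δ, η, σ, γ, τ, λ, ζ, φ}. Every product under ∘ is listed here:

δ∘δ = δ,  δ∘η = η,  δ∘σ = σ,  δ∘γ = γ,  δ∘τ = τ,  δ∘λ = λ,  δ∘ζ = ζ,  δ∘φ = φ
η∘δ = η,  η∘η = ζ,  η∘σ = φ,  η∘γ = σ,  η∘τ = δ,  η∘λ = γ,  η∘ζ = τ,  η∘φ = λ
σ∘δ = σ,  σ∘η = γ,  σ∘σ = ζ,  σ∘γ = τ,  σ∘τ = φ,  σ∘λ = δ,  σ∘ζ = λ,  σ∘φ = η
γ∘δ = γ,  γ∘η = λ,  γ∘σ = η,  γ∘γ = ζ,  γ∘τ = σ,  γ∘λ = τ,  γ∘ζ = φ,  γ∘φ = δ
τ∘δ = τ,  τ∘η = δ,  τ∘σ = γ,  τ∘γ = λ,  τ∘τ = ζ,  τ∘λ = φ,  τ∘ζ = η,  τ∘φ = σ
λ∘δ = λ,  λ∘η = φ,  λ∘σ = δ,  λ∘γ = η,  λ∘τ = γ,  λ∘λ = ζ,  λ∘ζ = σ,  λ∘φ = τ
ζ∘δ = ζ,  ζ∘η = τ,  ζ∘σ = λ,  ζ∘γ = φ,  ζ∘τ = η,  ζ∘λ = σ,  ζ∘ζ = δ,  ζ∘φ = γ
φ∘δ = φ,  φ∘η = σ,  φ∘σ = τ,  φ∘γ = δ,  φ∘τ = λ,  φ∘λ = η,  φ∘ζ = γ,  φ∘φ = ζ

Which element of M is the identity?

δ

The identity e satisfies e ∘ x = x for all x, so its row in the table reproduces the column headers.
Row δ reads: δ, η, σ, γ, τ, λ, ζ, φ — exactly the header order. So δ is the identity.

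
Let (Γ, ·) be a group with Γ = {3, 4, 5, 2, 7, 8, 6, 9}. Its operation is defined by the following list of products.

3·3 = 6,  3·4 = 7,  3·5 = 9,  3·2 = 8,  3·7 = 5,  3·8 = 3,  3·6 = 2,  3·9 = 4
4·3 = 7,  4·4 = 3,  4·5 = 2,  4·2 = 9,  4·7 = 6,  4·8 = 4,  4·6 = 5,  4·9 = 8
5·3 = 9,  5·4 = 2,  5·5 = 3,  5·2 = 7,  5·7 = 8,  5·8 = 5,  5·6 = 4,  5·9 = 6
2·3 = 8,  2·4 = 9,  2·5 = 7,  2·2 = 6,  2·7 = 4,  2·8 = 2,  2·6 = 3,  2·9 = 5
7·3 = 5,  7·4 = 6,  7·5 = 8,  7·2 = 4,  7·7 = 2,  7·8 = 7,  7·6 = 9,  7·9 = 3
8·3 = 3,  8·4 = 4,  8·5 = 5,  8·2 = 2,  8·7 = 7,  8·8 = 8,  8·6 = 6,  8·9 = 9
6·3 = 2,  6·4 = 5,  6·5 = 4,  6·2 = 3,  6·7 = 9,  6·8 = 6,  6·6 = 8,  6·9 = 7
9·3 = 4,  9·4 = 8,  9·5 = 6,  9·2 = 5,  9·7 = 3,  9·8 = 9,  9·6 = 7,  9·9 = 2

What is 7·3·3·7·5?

7·3 = 5
5·3 = 9
9·7 = 3
3·5 = 9

9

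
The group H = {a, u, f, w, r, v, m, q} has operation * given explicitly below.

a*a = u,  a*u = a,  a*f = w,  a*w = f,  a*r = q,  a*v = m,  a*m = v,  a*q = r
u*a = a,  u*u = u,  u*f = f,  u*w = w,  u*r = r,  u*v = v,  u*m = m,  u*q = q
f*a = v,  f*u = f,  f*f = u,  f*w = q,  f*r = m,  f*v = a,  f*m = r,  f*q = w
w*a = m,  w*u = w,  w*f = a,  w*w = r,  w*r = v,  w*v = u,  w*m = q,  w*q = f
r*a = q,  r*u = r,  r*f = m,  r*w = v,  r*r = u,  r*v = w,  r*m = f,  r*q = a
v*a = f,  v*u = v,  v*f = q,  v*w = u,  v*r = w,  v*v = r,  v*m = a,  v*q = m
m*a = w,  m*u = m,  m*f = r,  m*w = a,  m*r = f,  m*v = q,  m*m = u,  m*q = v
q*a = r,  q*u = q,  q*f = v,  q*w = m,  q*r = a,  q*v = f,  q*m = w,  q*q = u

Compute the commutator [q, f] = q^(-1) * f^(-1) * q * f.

r

Identity is u; from the table q^(-1) = q and f^(-1) = f.
q * f = v
v * q = m
m * f = r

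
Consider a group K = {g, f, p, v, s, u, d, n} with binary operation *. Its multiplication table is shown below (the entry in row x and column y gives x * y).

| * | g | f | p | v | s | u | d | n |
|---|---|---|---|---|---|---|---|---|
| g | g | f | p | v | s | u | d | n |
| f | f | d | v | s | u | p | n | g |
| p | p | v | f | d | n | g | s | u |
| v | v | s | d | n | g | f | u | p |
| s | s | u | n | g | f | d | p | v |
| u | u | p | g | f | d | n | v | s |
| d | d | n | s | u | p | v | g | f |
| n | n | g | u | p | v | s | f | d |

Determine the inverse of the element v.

First locate the identity: row g matches the header, so g is the identity.
Scan row v for g: v * s = g. Hence v^(-1) = s.

s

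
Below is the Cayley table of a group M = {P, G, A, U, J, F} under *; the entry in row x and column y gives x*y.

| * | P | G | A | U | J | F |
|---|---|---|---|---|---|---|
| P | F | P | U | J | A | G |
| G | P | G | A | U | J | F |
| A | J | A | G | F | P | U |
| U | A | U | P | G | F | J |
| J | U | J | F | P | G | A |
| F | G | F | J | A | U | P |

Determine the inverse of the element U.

U

First locate the identity: row G matches the header, so G is the identity.
Scan row U for G: U*U = G. Hence U^(-1) = U.
(Structurally, M here is isomorphic to the symmetric group S_3.)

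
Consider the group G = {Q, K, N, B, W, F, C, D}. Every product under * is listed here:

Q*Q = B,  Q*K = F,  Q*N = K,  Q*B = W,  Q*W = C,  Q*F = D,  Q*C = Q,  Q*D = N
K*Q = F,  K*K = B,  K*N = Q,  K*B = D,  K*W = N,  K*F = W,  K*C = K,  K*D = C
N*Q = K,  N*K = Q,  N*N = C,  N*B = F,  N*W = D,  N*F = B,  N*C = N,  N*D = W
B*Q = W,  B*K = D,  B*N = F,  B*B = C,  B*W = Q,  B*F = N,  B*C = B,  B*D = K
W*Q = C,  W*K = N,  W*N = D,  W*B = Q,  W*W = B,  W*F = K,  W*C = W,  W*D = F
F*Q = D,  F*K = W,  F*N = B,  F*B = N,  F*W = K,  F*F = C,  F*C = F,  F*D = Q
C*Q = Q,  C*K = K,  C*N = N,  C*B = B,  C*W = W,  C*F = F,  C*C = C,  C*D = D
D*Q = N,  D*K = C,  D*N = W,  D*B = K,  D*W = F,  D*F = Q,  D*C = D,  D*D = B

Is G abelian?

Yes

Check whether the table is symmetric across its main diagonal.
Every entry (row x, col y) equals the entry (row y, col x), so G is abelian.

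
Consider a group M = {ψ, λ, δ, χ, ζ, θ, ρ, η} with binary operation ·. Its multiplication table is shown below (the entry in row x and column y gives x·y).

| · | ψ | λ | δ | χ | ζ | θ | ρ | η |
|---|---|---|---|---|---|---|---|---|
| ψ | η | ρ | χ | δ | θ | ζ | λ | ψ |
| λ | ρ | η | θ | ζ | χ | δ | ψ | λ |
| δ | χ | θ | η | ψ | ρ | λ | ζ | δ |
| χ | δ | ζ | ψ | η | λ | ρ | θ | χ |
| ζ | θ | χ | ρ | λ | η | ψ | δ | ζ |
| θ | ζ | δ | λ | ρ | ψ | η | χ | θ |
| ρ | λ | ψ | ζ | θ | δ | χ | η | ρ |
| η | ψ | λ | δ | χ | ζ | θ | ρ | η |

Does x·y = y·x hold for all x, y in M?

Check whether the table is symmetric across its main diagonal.
Every entry (row x, col y) equals the entry (row y, col x), so M is abelian.
(In fact M ≅ the elementary abelian group (Z_2)^3.)

Yes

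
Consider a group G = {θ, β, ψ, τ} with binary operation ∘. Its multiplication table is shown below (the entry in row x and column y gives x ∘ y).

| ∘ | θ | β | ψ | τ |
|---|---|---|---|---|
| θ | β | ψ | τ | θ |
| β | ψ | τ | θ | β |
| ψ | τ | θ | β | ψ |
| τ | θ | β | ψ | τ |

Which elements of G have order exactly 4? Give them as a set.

Identity is τ. Compute the order of each non-identity element by repeated multiplication:
  θ: θ → β → ψ → τ  (order 4)
  β: β → τ  (order 2)
  ψ: ψ → β → θ → τ  (order 4)
Elements of order 4: {θ, ψ}.
(Structurally, G here is isomorphic to the cyclic group Z_4.)

{θ, ψ}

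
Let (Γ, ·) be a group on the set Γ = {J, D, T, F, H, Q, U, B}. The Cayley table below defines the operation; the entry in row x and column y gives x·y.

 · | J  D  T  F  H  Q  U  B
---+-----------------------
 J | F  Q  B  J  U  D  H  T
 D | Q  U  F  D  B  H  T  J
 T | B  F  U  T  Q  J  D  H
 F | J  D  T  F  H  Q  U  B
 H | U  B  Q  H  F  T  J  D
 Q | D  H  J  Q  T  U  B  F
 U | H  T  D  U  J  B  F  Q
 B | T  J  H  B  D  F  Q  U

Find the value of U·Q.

Read row U, column Q: U·Q = B.

B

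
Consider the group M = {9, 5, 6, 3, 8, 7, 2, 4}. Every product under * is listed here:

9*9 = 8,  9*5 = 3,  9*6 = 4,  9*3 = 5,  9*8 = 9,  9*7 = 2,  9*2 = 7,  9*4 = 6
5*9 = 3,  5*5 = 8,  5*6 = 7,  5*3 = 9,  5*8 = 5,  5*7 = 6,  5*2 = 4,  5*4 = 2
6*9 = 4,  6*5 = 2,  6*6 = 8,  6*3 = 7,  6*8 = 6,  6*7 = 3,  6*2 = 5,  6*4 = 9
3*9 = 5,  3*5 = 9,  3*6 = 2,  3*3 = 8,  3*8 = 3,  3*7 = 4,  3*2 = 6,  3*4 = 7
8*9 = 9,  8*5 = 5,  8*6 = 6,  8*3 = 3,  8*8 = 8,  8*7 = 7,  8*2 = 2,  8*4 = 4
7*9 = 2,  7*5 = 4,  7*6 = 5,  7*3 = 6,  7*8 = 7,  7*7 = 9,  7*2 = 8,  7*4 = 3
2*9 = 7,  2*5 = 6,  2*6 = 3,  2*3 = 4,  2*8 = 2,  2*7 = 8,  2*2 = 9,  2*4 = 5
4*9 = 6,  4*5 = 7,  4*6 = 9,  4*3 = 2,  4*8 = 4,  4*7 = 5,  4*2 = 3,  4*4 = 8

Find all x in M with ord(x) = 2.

{3, 4, 5, 6, 9}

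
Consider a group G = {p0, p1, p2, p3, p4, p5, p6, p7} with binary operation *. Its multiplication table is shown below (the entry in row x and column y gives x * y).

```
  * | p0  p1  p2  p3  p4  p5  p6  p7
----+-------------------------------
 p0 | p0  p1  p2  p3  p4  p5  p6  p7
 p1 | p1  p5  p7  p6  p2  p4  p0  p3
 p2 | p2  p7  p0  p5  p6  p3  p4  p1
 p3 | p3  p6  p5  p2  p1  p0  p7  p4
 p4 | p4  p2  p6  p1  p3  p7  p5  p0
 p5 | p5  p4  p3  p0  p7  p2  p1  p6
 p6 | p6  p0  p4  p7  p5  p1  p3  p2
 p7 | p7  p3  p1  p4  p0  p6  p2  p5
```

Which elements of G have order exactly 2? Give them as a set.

Identity is p0. Compute the order of each non-identity element by repeated multiplication:
  p1: p1 → p5 → p4 → p2 → p7 → p3 → p6 → p0  (order 8)
  p2: p2 → p0  (order 2)
  p3: p3 → p2 → p5 → p0  (order 4)
  p4: p4 → p3 → p1 → p2 → p6 → p5 → p7 → p0  (order 8)
  p5: p5 → p2 → p3 → p0  (order 4)
  p6: p6 → p3 → p7 → p2 → p4 → p5 → p1 → p0  (order 8)
  p7: p7 → p5 → p6 → p2 → p1 → p3 → p4 → p0  (order 8)
Elements of order 2: {p2}.

{p2}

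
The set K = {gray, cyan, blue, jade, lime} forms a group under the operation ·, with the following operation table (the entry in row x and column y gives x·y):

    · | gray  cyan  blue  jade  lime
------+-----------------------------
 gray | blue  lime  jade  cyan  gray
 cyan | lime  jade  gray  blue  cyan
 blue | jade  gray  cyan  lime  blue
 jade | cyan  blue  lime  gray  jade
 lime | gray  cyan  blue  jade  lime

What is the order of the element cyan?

The identity element is lime (its row matches the header).
cyan^1 = cyan
cyan^2 = cyan·cyan = jade
cyan^3 = jade·cyan = blue
cyan^4 = blue·cyan = gray
cyan^5 = gray·cyan = lime
The first power of cyan equal to the identity is cyan^5, so ord(cyan) = 5.

5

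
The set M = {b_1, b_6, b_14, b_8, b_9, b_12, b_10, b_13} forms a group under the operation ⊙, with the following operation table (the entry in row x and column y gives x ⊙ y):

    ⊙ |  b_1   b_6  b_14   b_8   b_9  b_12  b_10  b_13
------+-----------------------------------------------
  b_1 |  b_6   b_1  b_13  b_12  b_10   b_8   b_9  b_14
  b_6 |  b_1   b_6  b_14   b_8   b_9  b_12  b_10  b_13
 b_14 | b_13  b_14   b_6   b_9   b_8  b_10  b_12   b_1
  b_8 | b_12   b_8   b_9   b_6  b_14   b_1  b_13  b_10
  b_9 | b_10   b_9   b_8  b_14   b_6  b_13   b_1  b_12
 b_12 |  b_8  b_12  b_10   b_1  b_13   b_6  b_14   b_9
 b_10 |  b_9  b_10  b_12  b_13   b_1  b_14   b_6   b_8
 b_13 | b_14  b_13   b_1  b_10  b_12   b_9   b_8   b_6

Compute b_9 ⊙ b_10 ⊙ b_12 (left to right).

b_9 ⊙ b_10 = b_1
b_1 ⊙ b_12 = b_8
(Structurally, M here is isomorphic to the elementary abelian group (Z_2)^3.)

b_8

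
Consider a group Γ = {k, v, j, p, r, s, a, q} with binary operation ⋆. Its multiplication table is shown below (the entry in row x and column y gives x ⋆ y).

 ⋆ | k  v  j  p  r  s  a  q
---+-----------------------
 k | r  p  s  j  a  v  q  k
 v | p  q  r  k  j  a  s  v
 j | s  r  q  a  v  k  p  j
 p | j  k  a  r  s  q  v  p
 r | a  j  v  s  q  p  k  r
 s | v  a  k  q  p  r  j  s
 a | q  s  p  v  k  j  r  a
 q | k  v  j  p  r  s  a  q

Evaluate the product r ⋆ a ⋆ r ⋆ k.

r ⋆ a = k
k ⋆ r = a
a ⋆ k = q
(Structurally, Γ here is isomorphic to Z_2 x Z_4.)

q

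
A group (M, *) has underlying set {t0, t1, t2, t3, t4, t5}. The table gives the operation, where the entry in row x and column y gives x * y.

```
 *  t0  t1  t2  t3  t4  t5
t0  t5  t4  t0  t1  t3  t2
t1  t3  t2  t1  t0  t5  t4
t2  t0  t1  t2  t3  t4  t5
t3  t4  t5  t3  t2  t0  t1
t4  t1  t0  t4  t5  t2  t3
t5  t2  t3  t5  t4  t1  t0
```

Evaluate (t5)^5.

t5^1 = t5
t5^2 = t5 * t5 = t0
t5^3 = t0 * t5 = t2
t5^4 = t2 * t5 = t5
t5^5 = t5 * t5 = t0

t0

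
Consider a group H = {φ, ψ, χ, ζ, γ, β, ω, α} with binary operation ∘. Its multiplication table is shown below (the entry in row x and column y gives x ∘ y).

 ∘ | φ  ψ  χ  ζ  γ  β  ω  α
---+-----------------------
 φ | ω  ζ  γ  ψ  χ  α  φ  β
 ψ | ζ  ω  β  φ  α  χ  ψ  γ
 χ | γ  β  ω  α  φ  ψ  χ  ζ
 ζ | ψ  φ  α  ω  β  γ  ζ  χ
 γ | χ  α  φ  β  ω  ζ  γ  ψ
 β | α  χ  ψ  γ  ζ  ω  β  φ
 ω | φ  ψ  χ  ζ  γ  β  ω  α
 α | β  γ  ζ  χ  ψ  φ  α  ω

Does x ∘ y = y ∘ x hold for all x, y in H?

Yes

Check whether the table is symmetric across its main diagonal.
Every entry (row x, col y) equals the entry (row y, col x), so H is abelian.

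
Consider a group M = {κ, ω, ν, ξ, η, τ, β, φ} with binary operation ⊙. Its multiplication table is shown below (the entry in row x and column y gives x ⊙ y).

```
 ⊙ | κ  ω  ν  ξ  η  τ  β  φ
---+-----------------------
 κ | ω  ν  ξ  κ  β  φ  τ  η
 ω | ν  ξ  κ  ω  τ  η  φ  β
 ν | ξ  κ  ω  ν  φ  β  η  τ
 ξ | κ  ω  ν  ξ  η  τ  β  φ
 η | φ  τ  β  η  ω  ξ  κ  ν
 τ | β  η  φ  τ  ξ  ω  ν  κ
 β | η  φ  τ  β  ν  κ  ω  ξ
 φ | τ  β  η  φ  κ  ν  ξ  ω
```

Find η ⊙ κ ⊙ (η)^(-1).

ν

The identity is ξ. In row η, the entry ξ sits in column τ, so η^(-1) = τ.
η ⊙ κ = φ
φ ⊙ τ = ν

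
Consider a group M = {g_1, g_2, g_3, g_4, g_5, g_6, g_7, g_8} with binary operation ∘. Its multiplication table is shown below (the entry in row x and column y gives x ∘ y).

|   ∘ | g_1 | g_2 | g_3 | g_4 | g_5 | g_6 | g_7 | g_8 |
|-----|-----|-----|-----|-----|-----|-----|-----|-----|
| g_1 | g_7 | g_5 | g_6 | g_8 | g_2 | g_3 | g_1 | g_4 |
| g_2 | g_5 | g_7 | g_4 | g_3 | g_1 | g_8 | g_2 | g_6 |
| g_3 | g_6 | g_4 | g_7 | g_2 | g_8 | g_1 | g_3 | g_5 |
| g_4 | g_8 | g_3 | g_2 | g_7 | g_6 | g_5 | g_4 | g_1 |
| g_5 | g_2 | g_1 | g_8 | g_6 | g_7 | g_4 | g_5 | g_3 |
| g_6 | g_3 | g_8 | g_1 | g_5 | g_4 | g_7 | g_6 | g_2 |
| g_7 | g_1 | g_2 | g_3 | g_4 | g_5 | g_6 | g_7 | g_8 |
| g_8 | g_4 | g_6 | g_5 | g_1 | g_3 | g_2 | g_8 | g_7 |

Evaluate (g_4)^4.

g_4^1 = g_4
g_4^2 = g_4 ∘ g_4 = g_7
g_4^3 = g_7 ∘ g_4 = g_4
g_4^4 = g_4 ∘ g_4 = g_7
(Structurally, M here is isomorphic to the elementary abelian group (Z_2)^3.)

g_7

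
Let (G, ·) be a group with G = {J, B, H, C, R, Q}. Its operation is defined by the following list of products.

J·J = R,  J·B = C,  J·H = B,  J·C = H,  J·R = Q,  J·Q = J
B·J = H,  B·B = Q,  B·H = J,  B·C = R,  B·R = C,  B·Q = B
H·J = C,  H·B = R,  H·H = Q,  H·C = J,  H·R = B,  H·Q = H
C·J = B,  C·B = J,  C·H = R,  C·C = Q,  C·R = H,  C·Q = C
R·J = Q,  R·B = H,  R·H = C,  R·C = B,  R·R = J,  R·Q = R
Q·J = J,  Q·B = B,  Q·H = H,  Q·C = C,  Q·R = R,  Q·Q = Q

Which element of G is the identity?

The identity e satisfies e·x = x for all x, so its row in the table reproduces the column headers.
Row Q reads: J, B, H, C, R, Q — exactly the header order. So Q is the identity.

Q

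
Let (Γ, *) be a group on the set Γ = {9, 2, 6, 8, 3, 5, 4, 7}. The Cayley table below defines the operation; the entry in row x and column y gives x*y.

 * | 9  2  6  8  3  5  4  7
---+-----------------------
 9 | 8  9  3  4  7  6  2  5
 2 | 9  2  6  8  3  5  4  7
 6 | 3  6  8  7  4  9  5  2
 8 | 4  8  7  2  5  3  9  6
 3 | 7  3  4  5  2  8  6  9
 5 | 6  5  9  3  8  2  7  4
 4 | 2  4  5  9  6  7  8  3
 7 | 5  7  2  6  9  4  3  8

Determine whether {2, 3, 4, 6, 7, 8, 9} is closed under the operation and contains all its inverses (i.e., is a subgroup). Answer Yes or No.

No

6*4 = 5, which is not in {2, 3, 4, 6, 7, 8, 9}.
The subset is not closed under *, so it is not a subgroup.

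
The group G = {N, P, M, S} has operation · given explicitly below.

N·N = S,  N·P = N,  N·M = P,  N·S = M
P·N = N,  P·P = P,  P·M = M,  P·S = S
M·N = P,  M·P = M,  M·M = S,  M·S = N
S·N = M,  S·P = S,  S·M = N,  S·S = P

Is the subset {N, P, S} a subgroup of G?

No

N·S = M, which is not in {N, P, S}.
The subset is not closed under ·, so it is not a subgroup.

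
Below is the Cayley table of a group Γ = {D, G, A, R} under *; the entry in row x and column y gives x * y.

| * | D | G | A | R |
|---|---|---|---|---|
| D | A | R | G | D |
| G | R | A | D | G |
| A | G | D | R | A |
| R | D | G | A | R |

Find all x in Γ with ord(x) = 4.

Identity is R. Compute the order of each non-identity element by repeated multiplication:
  D: D → A → G → R  (order 4)
  G: G → A → D → R  (order 4)
  A: A → R  (order 2)
Elements of order 4: {D, G}.

{D, G}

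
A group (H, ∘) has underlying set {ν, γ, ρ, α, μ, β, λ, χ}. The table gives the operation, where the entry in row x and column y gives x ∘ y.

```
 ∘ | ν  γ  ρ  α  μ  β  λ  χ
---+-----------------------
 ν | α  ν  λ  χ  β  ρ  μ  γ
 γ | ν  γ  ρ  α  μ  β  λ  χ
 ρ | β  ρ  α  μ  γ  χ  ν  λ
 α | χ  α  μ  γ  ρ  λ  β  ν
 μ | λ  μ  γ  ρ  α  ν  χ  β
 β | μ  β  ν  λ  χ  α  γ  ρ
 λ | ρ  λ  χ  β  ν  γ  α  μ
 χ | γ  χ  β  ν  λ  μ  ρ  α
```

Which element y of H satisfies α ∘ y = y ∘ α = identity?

First locate the identity: row γ matches the header, so γ is the identity.
Scan row α for γ: α ∘ α = γ. Hence α^(-1) = α.
(Structurally, H here is isomorphic to the quaternion group Q_8.)

α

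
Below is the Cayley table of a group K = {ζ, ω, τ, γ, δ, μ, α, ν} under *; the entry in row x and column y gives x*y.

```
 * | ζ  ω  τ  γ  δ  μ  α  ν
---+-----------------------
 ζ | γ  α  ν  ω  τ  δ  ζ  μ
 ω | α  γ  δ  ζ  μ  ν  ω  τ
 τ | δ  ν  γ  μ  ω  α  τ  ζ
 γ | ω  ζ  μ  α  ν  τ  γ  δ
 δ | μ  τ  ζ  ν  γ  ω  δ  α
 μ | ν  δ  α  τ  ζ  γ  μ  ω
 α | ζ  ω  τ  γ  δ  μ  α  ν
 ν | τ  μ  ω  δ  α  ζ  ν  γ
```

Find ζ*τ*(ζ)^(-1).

The identity is α. In row ζ, the entry α sits in column ω, so ζ^(-1) = ω.
ζ*τ = ν
ν*ω = μ

μ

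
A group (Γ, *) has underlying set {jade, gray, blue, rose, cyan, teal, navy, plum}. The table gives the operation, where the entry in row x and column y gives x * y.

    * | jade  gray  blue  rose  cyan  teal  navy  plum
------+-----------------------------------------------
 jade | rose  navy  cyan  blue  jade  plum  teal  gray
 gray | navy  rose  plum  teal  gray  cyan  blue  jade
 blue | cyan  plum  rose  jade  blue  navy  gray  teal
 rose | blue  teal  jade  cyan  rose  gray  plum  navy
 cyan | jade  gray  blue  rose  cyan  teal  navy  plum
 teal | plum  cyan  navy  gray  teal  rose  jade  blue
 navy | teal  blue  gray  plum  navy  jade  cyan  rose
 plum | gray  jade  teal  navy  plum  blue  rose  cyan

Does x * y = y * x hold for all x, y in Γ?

Yes

Check whether the table is symmetric across its main diagonal.
Every entry (row x, col y) equals the entry (row y, col x), so Γ is abelian.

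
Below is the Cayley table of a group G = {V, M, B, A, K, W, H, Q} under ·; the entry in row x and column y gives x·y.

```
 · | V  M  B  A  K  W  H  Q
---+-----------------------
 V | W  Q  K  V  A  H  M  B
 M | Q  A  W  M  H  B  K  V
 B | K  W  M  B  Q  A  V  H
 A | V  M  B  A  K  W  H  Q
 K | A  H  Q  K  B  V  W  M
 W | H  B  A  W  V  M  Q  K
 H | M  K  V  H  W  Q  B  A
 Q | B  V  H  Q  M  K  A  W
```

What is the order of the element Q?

8

The identity element is A (its row matches the header).
Q^1 = Q
Q^2 = Q·Q = W
Q^3 = W·Q = K
Q^4 = K·Q = M
Q^5 = M·Q = V
Q^6 = V·Q = B
Q^7 = B·Q = H
Q^8 = H·Q = A
The first power of Q equal to the identity is Q^8, so ord(Q) = 8.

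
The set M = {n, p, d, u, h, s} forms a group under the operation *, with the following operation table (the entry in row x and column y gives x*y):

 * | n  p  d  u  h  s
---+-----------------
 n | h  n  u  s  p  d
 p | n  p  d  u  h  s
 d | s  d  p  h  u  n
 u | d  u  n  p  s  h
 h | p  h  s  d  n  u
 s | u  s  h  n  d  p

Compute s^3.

s^1 = s
s^2 = s*s = p
s^3 = p*s = s

s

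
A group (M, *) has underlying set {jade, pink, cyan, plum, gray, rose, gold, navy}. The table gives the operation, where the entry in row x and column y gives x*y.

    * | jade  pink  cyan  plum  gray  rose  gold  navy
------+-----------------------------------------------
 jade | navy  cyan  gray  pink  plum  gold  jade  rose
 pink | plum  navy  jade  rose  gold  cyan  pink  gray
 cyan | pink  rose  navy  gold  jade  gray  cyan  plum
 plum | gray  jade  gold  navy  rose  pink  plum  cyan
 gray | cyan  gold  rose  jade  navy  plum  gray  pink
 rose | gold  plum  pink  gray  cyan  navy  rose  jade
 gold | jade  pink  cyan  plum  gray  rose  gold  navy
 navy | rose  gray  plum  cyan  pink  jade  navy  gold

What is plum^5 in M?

plum^1 = plum
plum^2 = plum*plum = navy
plum^3 = navy*plum = cyan
plum^4 = cyan*plum = gold
plum^5 = gold*plum = plum

plum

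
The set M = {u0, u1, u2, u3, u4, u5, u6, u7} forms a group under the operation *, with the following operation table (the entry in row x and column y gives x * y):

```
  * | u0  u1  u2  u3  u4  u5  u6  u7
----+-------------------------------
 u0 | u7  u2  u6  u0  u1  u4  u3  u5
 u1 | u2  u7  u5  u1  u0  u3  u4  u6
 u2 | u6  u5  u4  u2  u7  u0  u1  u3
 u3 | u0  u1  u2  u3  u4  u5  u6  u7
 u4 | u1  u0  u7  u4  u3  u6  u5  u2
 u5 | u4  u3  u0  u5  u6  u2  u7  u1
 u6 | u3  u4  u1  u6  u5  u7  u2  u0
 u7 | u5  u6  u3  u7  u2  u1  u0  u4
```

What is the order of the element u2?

4

The identity element is u3 (its row matches the header).
u2^1 = u2
u2^2 = u2 * u2 = u4
u2^3 = u4 * u2 = u7
u2^4 = u7 * u2 = u3
The first power of u2 equal to the identity is u2^4, so ord(u2) = 4.
(Structurally, M here is isomorphic to the cyclic group Z_8.)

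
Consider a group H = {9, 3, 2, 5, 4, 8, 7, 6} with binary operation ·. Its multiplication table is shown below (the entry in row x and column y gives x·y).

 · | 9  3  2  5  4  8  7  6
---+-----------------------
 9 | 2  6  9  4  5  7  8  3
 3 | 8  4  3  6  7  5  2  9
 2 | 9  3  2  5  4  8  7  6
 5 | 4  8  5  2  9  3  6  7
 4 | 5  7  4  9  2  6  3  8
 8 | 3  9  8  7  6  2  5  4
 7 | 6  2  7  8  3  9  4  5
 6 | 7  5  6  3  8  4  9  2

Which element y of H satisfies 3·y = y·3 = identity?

7

First locate the identity: row 2 matches the header, so 2 is the identity.
Scan row 3 for 2: 3·7 = 2. Hence 3^(-1) = 7.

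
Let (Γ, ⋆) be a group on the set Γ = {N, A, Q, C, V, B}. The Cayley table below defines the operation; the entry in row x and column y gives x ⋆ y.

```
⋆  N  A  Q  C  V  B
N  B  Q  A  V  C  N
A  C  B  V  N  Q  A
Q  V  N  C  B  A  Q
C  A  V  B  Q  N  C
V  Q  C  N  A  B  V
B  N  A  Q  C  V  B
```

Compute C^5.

C^1 = C
C^2 = C ⋆ C = Q
C^3 = Q ⋆ C = B
C^4 = B ⋆ C = C
C^5 = C ⋆ C = Q

Q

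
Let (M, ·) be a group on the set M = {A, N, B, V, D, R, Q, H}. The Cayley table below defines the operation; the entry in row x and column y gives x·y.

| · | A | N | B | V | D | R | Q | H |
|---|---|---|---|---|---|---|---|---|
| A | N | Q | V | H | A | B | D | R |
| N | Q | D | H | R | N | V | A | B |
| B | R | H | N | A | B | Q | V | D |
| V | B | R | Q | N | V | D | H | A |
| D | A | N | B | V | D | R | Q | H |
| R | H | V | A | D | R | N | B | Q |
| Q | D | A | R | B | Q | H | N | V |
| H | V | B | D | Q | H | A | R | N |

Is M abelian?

No

H·A = V but A·H = R.
Since H and A do not commute, M is not abelian.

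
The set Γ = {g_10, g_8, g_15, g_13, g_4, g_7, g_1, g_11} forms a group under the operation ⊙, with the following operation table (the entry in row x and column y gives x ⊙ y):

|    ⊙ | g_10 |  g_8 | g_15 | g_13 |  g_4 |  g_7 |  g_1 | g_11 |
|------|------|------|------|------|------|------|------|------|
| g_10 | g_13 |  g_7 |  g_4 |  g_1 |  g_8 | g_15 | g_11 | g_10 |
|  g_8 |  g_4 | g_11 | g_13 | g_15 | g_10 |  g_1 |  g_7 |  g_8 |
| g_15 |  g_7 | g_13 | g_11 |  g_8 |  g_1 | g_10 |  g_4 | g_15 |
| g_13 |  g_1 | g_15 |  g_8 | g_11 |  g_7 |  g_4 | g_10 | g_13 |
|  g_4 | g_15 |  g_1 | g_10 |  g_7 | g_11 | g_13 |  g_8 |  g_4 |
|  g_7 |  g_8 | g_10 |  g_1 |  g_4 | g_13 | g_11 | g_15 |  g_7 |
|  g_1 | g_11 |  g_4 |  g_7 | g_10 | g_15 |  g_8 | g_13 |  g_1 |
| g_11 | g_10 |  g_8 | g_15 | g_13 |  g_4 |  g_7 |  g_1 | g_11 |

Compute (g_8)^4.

g_8^1 = g_8
g_8^2 = g_8 ⊙ g_8 = g_11
g_8^3 = g_11 ⊙ g_8 = g_8
g_8^4 = g_8 ⊙ g_8 = g_11

g_11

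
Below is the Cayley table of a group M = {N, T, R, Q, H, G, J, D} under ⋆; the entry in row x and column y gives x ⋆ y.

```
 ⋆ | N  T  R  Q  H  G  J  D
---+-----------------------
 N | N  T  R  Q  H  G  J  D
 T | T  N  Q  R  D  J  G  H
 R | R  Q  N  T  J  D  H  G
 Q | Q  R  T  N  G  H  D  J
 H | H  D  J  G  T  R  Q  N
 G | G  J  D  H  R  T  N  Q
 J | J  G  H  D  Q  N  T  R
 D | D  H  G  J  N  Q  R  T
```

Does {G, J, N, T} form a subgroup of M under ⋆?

Yes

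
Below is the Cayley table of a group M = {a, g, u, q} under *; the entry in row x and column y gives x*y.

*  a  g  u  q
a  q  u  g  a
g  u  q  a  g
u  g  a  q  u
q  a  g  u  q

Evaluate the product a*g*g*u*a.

a*g = u
u*g = a
a*u = g
g*a = u
(Structurally, M here is isomorphic to the Klein four-group V_4.)

u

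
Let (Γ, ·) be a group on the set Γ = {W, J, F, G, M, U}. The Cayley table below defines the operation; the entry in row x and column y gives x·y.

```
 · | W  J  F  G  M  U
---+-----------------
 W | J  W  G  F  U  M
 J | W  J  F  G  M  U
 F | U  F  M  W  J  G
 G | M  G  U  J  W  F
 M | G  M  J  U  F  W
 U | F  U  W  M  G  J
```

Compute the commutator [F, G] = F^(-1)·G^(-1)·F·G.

Identity is J; from the table F^(-1) = M and G^(-1) = G.
M·G = U
U·F = W
W·G = F

F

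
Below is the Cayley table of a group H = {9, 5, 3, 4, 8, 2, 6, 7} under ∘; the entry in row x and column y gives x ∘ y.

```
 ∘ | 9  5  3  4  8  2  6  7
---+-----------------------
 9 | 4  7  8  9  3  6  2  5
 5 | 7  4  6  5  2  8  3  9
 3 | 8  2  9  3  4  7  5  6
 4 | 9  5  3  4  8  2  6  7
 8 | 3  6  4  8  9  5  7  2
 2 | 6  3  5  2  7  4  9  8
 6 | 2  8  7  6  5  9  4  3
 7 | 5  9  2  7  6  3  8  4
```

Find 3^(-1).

First locate the identity: row 4 matches the header, so 4 is the identity.
Scan row 3 for 4: 3 ∘ 8 = 4. Hence 3^(-1) = 8.

8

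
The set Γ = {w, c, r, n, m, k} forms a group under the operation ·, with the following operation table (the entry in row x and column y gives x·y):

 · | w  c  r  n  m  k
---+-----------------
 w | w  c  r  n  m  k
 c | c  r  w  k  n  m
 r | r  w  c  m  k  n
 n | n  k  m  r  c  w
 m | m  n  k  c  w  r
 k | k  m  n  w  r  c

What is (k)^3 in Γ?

m

k^1 = k
k^2 = k·k = c
k^3 = c·k = m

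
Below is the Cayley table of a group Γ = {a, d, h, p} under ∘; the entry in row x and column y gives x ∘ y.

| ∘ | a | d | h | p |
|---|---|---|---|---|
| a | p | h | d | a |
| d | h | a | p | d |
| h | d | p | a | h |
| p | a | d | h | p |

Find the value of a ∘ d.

Read row a, column d: a ∘ d = h.

h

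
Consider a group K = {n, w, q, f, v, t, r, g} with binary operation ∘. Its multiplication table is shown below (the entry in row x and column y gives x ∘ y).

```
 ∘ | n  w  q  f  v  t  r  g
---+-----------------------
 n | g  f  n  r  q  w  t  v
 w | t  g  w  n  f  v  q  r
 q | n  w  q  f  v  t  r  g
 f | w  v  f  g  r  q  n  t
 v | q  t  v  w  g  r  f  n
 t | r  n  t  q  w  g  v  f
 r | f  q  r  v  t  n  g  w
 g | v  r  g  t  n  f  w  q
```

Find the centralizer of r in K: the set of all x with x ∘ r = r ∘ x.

Compare row r with column r entry by entry.
w ∘ r = q = r ∘ w, so w commutes with r.
v ∘ r = f but r ∘ v = t, so v does not.
Collecting the elements that commute with r: C(r) = {g, q, r, w}.
(Structurally, K here is isomorphic to the quaternion group Q_8.)

{g, q, r, w}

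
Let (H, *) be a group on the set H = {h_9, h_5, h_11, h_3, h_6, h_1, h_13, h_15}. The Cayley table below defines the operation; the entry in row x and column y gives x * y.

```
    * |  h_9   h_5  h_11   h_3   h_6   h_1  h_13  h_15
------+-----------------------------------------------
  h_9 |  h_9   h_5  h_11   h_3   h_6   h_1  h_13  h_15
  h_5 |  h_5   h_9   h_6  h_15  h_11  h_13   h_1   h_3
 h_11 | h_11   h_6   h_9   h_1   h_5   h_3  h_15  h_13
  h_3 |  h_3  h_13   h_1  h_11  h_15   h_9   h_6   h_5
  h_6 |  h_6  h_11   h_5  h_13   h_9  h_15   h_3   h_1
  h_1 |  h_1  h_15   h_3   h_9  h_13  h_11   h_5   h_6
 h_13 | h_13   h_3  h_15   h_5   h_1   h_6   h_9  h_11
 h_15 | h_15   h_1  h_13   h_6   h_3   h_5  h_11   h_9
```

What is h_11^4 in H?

h_9

h_11^1 = h_11
h_11^2 = h_11 * h_11 = h_9
h_11^3 = h_9 * h_11 = h_11
h_11^4 = h_11 * h_11 = h_9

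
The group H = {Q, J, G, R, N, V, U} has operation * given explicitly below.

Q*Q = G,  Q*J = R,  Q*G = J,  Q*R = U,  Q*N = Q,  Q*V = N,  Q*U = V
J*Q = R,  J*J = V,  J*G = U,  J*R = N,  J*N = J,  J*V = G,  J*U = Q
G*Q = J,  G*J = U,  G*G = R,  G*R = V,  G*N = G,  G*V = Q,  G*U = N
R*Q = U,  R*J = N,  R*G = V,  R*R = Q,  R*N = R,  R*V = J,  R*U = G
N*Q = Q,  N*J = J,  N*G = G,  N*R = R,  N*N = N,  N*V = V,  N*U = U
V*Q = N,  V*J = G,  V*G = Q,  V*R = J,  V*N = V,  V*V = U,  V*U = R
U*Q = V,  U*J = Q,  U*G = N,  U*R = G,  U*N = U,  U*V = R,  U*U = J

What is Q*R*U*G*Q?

V

Q*R = U
U*U = J
J*G = U
U*Q = V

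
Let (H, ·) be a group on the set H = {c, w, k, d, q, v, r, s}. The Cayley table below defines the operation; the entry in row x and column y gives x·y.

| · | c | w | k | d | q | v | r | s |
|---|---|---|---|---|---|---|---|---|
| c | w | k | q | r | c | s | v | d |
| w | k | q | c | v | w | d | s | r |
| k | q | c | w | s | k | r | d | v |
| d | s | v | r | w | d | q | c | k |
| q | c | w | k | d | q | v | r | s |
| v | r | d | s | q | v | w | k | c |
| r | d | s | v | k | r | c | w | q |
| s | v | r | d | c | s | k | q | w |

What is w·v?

Read row w, column v: w·v = d.

d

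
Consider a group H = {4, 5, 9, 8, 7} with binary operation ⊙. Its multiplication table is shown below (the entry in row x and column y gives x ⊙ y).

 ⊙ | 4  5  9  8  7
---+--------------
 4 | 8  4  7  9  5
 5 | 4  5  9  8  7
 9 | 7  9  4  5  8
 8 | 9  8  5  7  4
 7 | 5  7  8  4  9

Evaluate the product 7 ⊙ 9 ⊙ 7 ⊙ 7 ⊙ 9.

9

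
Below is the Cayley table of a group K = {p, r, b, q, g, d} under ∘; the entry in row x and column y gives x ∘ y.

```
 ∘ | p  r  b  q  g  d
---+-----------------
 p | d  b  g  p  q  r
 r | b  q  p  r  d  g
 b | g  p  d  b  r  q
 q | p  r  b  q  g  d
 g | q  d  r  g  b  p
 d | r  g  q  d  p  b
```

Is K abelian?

Yes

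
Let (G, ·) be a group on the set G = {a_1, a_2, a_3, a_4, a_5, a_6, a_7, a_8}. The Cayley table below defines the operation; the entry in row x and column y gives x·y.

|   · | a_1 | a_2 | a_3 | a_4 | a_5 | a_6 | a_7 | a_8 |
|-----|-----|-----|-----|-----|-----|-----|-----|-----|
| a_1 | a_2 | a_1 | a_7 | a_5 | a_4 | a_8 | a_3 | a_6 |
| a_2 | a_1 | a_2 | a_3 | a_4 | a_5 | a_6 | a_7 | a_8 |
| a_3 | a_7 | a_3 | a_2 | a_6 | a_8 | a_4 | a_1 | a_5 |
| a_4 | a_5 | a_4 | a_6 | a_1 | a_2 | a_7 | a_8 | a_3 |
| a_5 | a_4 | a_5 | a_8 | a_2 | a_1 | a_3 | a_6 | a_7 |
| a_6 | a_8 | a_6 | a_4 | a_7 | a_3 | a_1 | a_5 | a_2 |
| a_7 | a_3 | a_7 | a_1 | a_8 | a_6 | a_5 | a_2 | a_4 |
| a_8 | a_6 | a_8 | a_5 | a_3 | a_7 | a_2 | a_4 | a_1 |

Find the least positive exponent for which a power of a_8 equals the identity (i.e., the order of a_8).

The identity element is a_2 (its row matches the header).
a_8^1 = a_8
a_8^2 = a_8·a_8 = a_1
a_8^3 = a_1·a_8 = a_6
a_8^4 = a_6·a_8 = a_2
The first power of a_8 equal to the identity is a_8^4, so ord(a_8) = 4.

4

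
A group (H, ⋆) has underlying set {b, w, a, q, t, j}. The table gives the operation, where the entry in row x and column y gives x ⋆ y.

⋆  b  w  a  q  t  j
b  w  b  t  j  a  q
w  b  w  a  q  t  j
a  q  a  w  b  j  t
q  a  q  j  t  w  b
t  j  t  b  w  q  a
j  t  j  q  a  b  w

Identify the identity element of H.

w

The identity e satisfies e ⋆ x = x for all x, so its row in the table reproduces the column headers.
Row w reads: b, w, a, q, t, j — exactly the header order. So w is the identity.
(Structurally, H here is isomorphic to the symmetric group S_3.)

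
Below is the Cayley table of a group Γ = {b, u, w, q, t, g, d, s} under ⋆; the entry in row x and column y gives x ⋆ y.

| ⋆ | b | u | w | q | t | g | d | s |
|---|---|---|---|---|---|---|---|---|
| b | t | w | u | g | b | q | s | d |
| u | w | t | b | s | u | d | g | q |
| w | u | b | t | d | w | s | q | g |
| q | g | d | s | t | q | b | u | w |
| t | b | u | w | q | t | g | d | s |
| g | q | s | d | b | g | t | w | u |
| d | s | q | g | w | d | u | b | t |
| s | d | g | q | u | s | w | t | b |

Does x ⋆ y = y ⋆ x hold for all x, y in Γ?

d ⋆ u = q but u ⋆ d = g.
Since d and u do not commute, Γ is not abelian.

No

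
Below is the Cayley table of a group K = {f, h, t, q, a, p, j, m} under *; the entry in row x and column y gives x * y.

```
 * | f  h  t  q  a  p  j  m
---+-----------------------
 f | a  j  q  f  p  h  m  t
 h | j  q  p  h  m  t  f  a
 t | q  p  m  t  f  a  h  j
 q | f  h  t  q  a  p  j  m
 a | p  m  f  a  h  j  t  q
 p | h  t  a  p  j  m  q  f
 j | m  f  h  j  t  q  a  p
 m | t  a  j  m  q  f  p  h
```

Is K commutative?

Yes

Check whether the table is symmetric across its main diagonal.
Every entry (row x, col y) equals the entry (row y, col x), so K is abelian.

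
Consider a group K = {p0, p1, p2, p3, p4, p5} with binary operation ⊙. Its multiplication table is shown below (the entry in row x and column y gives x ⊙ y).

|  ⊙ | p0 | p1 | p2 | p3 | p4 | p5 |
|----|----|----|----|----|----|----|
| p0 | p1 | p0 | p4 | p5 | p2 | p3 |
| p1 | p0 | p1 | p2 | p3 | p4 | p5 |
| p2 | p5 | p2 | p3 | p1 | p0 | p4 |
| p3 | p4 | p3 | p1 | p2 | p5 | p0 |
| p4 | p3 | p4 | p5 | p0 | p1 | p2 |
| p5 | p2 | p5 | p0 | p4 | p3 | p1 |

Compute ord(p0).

2

The identity element is p1 (its row matches the header).
p0^1 = p0
p0^2 = p0 ⊙ p0 = p1
The first power of p0 equal to the identity is p0^2, so ord(p0) = 2.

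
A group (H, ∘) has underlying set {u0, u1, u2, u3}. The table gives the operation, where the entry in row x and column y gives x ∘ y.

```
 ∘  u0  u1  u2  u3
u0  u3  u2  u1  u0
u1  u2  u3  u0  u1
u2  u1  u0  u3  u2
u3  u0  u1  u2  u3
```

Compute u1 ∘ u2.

Read row u1, column u2: u1 ∘ u2 = u0.
(Structurally, H here is isomorphic to the Klein four-group V_4.)

u0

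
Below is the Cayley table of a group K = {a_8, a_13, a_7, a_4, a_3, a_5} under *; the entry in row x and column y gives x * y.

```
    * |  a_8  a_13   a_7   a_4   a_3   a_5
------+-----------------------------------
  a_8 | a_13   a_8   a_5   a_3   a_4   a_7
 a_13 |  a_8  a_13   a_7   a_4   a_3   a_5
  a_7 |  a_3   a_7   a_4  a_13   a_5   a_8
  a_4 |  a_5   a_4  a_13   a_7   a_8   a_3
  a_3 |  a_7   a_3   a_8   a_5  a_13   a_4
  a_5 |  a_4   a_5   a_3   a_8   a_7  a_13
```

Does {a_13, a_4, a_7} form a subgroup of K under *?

{a_13, a_4, a_7} contains the identity a_13.
Checking products: every product of two elements of {a_13, a_4, a_7} (read from the table) lies in {a_13, a_4, a_7}, so the set is closed.
In a finite group, a nonempty closed subset is a subgroup. So {a_13, a_4, a_7} ≤ K.

Yes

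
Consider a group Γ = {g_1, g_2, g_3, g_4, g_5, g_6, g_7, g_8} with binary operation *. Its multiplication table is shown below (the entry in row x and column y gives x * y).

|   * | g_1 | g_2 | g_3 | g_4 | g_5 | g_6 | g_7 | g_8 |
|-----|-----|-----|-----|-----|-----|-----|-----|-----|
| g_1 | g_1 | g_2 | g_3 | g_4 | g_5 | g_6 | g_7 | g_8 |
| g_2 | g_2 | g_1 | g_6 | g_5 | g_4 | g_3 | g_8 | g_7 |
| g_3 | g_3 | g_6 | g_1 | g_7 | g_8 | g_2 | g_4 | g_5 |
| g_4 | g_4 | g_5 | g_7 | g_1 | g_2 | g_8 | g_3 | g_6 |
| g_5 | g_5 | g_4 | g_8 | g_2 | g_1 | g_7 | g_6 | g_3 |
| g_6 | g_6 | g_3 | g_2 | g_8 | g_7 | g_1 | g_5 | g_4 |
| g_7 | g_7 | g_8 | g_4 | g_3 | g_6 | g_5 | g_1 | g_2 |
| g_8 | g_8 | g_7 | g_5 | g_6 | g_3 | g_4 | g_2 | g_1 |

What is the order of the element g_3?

The identity element is g_1 (its row matches the header).
g_3^1 = g_3
g_3^2 = g_3 * g_3 = g_1
The first power of g_3 equal to the identity is g_3^2, so ord(g_3) = 2.
(Structurally, Γ here is isomorphic to the elementary abelian group (Z_2)^3.)

2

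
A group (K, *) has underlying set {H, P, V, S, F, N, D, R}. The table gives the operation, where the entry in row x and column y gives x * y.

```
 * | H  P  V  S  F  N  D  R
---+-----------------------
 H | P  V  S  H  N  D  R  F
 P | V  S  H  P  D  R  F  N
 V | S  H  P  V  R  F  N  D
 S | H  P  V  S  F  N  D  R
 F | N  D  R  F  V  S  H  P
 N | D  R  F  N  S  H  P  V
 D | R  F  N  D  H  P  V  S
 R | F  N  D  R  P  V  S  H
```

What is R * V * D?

V

R * V = D
D * D = V
(Structurally, K here is isomorphic to the cyclic group Z_8.)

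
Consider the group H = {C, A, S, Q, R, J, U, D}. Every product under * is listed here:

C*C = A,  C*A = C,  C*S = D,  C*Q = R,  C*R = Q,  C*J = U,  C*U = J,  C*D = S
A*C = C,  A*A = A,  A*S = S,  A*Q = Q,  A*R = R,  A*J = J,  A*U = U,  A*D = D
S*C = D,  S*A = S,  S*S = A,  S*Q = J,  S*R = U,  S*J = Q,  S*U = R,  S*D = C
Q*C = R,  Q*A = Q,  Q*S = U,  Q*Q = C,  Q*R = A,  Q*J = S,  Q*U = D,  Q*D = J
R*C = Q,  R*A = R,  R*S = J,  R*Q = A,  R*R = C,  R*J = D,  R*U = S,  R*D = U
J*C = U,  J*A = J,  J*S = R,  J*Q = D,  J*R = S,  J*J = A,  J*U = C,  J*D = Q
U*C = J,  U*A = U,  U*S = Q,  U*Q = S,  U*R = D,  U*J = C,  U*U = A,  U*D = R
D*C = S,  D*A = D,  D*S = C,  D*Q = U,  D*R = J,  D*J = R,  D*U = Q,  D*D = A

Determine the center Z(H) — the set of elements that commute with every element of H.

{A, C}

An element z is central iff its row equals its column in the table.
For S: S * R = U ≠ J = R * S, so S ∉ Z.
Checking each element this way leaves Z(H) = {A, C}.
(Structurally, H here is isomorphic to the dihedral group D_4.)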